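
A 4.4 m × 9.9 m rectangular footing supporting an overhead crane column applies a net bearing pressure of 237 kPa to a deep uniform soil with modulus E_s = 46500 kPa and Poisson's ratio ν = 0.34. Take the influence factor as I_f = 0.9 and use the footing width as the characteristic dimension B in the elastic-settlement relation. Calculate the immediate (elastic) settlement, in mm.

Immediate (elastic) settlement: S_e = q·B·(1−ν²)/E_s · I_f.
S_e = 237 × 4.4 × (1 − 0.34²) / 46500 × 0.9
    = 237 × 4.4 × 0.8844 / 46500 × 0.9
    = 0.01785 m = 17.85 mm

S_e ≈ 17.9 mm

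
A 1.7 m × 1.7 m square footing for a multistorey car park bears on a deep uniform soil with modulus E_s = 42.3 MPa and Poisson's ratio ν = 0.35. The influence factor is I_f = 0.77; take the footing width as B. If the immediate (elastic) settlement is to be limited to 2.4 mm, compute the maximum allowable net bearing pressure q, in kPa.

q ≈ 88.4 kPa

E_s = 42.3 MPa = 42300 kPa.
S_e = q·B·(1−ν²)/E_s · I_f  ⇒  q = S_e·E_s / (B·(1−ν²)·I_f).
q = 0.0024 × 42300 / (1.7 × 0.8775 × 0.77) = 88.38 kPa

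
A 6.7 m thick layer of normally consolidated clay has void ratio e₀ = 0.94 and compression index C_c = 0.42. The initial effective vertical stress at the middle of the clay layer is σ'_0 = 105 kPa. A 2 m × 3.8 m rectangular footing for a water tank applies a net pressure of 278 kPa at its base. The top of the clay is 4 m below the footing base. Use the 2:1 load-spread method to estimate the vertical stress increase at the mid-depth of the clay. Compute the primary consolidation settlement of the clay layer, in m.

S_c ≈ 0.111 m

Mid-depth of clay below the footing base: z = 4 + 6.7/2 = 7.35 m.
Stress increase at mid-clay by the 2:1 spreading method:
Δσ = qBL/((B+z)(L+z)) = 278×2×3.8/((2+7.35)(3.8+7.35)) = 20.266 kPa
Final effective stress: σ'_f = σ'_0 + Δσ = 105 + 20.266 = 125.27 kPa.
Normally consolidated clay, so the full stress increment lies on the virgin compression line:
S_c = C_c·H/(1+e₀)·log₁₀(σ'_f/σ'_0) = 0.42×6.7/(1+0.94)×log₁₀(125.27/105)
    = 1.4505 × 0.076658 = 0.1112 m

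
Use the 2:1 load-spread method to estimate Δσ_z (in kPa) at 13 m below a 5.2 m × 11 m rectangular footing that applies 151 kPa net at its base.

Δσ_z ≈ 19.8 kPa

By the 2:1 method the load spreads at 1 horizontal : 2 vertical, so at depth z the loaded area has grown by z in each plan dimension:
Δσ = qBL/((B+z)(L+z)) = 151×5.2×11/((5.2+13)(11+13)) = 19.774 kPa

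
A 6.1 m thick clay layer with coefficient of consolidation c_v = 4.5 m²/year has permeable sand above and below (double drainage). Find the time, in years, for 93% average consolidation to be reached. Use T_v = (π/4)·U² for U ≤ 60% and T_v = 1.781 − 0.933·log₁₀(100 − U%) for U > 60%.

t ≈ 2.05 years

Drainage path length: H_d = H/2 = 3.05 m (double drainage).
U > 60%: T_v = 1.781 − 0.933·log₁₀(100 − 93) = 0.99252.
t = T_v·H_d²/c_v = 0.99252×3.05²/4.5 = 2.052 years.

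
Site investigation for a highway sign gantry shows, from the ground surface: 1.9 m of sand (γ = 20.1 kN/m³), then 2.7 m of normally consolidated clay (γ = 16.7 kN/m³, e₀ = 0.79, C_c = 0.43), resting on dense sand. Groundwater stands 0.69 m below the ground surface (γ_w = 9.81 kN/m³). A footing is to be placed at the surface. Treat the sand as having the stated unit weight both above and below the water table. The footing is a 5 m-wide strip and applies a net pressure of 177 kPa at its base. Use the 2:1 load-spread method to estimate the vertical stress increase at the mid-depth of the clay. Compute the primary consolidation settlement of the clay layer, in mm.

S_c ≈ 391 mm

Mid-depth of clay below the ground surface: z = 1.9 + 2.7/2 = 3.25 m.
Total vertical stress at mid-clay: σ_v = 20.1×1.9 + 16.7×1.35 = 60.735 kPa.
Pore pressure: u = 9.81×(3.25 − 0.69) = 25.114 kPa.
Initial effective stress: σ'_0 = σ_v − u = 60.735 − 25.114 = 35.621 kPa.
Stress increase at mid-clay by the 2:1 spreading method:
Δσ = qB/(B+z) = 177×5/(5+3.25) = 107.27 kPa
Final effective stress: σ'_f = σ'_0 + Δσ = 35.621 + 107.27 = 142.89 kPa.
Normally consolidated clay, so the full stress increment lies on the virgin compression line:
S_c = C_c·H/(1+e₀)·log₁₀(σ'_f/σ'_0) = 0.43×2.7/(1+0.79)×log₁₀(142.89/35.621)
    = 0.6486 × 0.6033 = 0.3913 m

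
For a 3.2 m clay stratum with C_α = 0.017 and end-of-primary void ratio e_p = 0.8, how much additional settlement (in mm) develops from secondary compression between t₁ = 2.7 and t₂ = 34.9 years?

Secondary compression: S_s = C_α·H/(1+e_p)·log₁₀(t₂/t₁)
S_s = 0.017×3.2/(1+0.8)×log₁₀(34.9/2.7)
    = 0.03022 × 1.111 = 0.03359 m

S_s ≈ 33.6 mm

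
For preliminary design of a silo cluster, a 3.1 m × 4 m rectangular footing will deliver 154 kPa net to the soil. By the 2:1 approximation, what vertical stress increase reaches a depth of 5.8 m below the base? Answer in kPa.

Δσ_z ≈ 21.9 kPa

By the 2:1 method the load spreads at 1 horizontal : 2 vertical, so at depth z the loaded area has grown by z in each plan dimension:
Δσ = qBL/((B+z)(L+z)) = 154×3.1×4/((3.1+5.8)(4+5.8)) = 21.894 kPa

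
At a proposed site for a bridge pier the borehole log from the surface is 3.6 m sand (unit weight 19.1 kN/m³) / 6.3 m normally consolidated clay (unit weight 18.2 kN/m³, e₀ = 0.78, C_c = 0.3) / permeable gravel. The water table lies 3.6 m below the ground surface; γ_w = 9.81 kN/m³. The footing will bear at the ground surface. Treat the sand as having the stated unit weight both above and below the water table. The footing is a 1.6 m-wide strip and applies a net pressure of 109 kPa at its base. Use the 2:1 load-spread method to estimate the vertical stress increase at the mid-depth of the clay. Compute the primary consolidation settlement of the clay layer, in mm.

S_c ≈ 91.5 mm

Mid-depth of clay below the ground surface: z = 3.6 + 6.3/2 = 6.75 m.
Total vertical stress at mid-clay: σ_v = 19.1×3.6 + 18.2×3.15 = 126.09 kPa.
Pore pressure: u = 9.81×(6.75 − 3.6) = 30.902 kPa.
Initial effective stress: σ'_0 = σ_v − u = 126.09 − 30.902 = 95.188 kPa.
Stress increase at mid-clay by the 2:1 spreading method:
Δσ = qB/(B+z) = 109×1.6/(1.6+6.75) = 20.886 kPa
Final effective stress: σ'_f = σ'_0 + Δσ = 95.188 + 20.886 = 116.07 kPa.
Normally consolidated clay, so the full stress increment lies on the virgin compression line:
S_c = C_c·H/(1+e₀)·log₁₀(σ'_f/σ'_0) = 0.3×6.3/(1+0.78)×log₁₀(116.07/95.188)
    = 1.0618 × 0.086138 = 0.09146 m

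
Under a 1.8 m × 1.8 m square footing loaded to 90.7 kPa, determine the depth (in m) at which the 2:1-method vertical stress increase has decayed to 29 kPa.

2:1 spreading — at depth z the loaded area has grown by z in each plan dimension:
qB²/(B+z)² = Δσ_z ⇒ z = B(√(q/Δσ_z) − 1) = 1.8×(√(90.7/29) − 1) = 1.383 m

z ≈ 1.38 m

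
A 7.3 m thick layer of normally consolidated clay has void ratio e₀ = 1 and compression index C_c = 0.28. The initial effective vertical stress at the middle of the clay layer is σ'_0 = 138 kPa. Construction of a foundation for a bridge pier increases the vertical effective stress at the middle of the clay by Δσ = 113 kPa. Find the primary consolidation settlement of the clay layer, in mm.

S_c ≈ 266 mm

Final effective stress: σ'_f = σ'_0 + Δσ = 138 + 113 = 251 kPa.
Normally consolidated clay, so the full stress increment lies on the virgin compression line:
S_c = C_c·H/(1+e₀)·log₁₀(σ'_f/σ'_0) = 0.28×7.3/(1+1)×log₁₀(251/138)
    = 1.022 × 0.25979 = 0.2655 m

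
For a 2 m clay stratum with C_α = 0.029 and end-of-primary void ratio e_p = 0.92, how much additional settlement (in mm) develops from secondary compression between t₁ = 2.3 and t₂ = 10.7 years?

S_s ≈ 20.2 mm

Secondary compression: S_s = C_α·H/(1+e_p)·log₁₀(t₂/t₁)
S_s = 0.029×2/(1+0.92)×log₁₀(10.7/2.3)
    = 0.03021 × 0.6677 = 0.02017 m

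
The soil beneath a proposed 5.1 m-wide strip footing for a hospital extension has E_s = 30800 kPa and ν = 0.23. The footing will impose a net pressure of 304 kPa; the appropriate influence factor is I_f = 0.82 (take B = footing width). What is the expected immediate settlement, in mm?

S_e ≈ 39.1 mm

Immediate (elastic) settlement: S_e = q·B·(1−ν²)/E_s · I_f.
S_e = 304 × 5.1 × (1 − 0.23²) / 30800 × 0.82
    = 304 × 5.1 × 0.9471 / 30800 × 0.82
    = 0.03909 m = 39.09 mm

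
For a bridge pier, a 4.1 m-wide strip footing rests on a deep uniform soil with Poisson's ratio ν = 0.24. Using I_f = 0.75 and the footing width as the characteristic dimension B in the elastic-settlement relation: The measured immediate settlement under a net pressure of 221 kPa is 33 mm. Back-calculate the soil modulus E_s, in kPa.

E_s ≈ 19400 kPa

S_e = q·B·(1−ν²)/E_s · I_f  ⇒  E_s = q·B·(1−ν²)·I_f / S_e.
E_s = 221 × 4.1 × 0.9424 × 0.75 / 0.033 = 19410 kPa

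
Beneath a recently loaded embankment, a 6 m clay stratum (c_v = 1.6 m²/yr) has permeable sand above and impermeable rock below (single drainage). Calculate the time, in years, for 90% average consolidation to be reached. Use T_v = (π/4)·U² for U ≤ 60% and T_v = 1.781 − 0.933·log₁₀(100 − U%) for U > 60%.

Drainage path length: H_d = H = 6 m (single drainage).
U > 60%: T_v = 1.781 − 0.933·log₁₀(100 − 90) = 0.848.
t = T_v·H_d²/c_v = 0.848×6²/1.6 = 19.08 years.

t ≈ 19.1 years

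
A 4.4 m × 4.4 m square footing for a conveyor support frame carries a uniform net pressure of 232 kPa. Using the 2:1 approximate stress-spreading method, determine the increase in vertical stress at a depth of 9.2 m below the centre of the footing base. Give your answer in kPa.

Δσ_z ≈ 24.3 kPa

By the 2:1 method the load spreads at 1 horizontal : 2 vertical, so at depth z the loaded area has grown by z in each plan dimension:
Δσ = qBL/((B+z)(L+z)) = 232×4.4×4.4/((4.4+9.2)(4.4+9.2)) = 24.284 kPa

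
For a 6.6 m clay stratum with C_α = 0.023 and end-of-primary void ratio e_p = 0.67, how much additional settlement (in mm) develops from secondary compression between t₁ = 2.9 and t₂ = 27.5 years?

Secondary compression: S_s = C_α·H/(1+e_p)·log₁₀(t₂/t₁)
S_s = 0.023×6.6/(1+0.67)×log₁₀(27.5/2.9)
    = 0.0909 × 0.9769 = 0.0888 m

S_s ≈ 88.8 mm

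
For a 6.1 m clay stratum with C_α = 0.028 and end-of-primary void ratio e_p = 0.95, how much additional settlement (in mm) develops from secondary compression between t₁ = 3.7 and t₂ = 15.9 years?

Secondary compression: S_s = C_α·H/(1+e_p)·log₁₀(t₂/t₁)
S_s = 0.028×6.1/(1+0.95)×log₁₀(15.9/3.7)
    = 0.08759 × 0.6332 = 0.05546 m

S_s ≈ 55.5 mm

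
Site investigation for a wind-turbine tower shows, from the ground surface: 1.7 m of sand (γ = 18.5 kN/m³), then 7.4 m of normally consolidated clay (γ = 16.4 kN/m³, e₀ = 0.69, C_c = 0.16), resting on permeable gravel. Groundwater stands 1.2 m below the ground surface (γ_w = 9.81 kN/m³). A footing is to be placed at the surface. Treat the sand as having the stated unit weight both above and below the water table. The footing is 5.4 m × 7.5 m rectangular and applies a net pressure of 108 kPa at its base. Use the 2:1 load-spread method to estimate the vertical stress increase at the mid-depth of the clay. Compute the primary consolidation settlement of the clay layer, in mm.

Mid-depth of clay below the ground surface: z = 1.7 + 7.4/2 = 5.4 m.
Total vertical stress at mid-clay: σ_v = 18.5×1.7 + 16.4×3.7 = 92.13 kPa.
Pore pressure: u = 9.81×(5.4 − 1.2) = 41.202 kPa.
Initial effective stress: σ'_0 = σ_v − u = 92.13 − 41.202 = 50.928 kPa.
Stress increase at mid-clay by the 2:1 spreading method:
Δσ = qBL/((B+z)(L+z)) = 108×5.4×7.5/((5.4+5.4)(7.5+5.4)) = 31.395 kPa
Final effective stress: σ'_f = σ'_0 + Δσ = 50.928 + 31.395 = 82.323 kPa.
Normally consolidated clay, so the full stress increment lies on the virgin compression line:
S_c = C_c·H/(1+e₀)·log₁₀(σ'_f/σ'_0) = 0.16×7.4/(1+0.69)×log₁₀(82.323/50.928)
    = 0.70059 × 0.20856 = 0.1461 m

S_c ≈ 146 mm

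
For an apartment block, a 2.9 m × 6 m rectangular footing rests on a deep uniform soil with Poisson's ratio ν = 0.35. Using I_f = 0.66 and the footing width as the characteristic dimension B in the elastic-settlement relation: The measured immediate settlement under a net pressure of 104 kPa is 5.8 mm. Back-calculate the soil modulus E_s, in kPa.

S_e = q·B·(1−ν²)/E_s · I_f  ⇒  E_s = q·B·(1−ν²)·I_f / S_e.
E_s = 104 × 2.9 × 0.8775 × 0.66 / 0.0058 = 30120 kPa

E_s ≈ 30100 kPa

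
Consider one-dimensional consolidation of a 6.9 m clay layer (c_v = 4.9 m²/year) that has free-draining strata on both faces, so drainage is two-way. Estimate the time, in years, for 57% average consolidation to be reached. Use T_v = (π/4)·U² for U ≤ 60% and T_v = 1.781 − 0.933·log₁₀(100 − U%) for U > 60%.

Drainage path length: H_d = H/2 = 3.45 m (double drainage).
U ≤ 60%: T_v = (π/4)·U² = (π/4)×0.57² = 0.25518.
t = T_v·H_d²/c_v = 0.25518×3.45²/4.9 = 0.6199 years.

t ≈ 0.62 years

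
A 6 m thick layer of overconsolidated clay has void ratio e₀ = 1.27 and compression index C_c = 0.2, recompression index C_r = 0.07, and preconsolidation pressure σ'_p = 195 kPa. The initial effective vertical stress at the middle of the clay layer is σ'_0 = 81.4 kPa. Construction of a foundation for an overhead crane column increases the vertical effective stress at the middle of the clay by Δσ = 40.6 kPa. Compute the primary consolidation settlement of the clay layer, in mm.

S_c ≈ 32.5 mm

Final effective stress: σ'_f = 81.4 + 40.6 = 122 kPa.
σ'_f = 122 ≤ σ'_p = 195 kPa, so the clay remains overconsolidated and only the recompression index applies:
S_c = C_r·H/(1+e₀)·log₁₀(σ'_f/σ'_0) = 0.07×6/2.27×log₁₀(122/81.4)
    = 0.18502 × 0.17574 = 0.03252 m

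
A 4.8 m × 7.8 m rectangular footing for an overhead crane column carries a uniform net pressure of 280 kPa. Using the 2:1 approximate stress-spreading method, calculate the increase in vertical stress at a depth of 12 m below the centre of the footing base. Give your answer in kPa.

Δσ_z ≈ 31.5 kPa

By the 2:1 method the load spreads at 1 horizontal : 2 vertical, so at depth z the loaded area has grown by z in each plan dimension:
Δσ = qBL/((B+z)(L+z)) = 280×4.8×7.8/((4.8+12)(7.8+12)) = 31.515 kPa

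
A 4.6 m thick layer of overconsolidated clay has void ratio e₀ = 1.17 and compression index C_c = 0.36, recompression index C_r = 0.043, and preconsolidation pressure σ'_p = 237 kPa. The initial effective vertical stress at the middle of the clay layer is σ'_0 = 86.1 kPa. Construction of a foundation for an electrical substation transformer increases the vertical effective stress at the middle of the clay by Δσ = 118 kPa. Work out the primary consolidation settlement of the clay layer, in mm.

S_c ≈ 34.2 mm

Final effective stress: σ'_f = 86.1 + 118 = 204.1 kPa.
σ'_f = 204.1 ≤ σ'_p = 237 kPa, so the clay remains overconsolidated and only the recompression index applies:
S_c = C_r·H/(1+e₀)·log₁₀(σ'_f/σ'_0) = 0.043×4.6/2.17×log₁₀(204.1/86.1)
    = 0.091151 × 0.37484 = 0.03417 m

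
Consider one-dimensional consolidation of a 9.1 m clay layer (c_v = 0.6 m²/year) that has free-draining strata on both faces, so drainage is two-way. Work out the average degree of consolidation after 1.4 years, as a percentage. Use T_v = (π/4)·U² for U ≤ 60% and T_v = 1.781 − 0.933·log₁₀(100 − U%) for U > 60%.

U ≈ 22.7 %

Drainage path length: H_d = H/2 = 4.55 m (double drainage).
T_v = c_v·t/H_d² = 0.6×1.4/4.55² = 0.040575.
T_v = 0.040575 corresponds to the U ≤ 60% branch:
U = √(4T_v/π) = 0.2273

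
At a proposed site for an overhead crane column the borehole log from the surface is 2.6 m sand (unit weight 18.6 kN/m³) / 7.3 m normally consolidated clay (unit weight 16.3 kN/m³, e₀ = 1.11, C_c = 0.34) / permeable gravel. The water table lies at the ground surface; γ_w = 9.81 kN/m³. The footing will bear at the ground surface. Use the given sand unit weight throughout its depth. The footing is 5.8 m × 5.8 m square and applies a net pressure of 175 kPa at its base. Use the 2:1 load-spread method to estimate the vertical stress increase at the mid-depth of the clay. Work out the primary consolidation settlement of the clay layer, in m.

Mid-depth of clay below the ground surface: z = 2.6 + 7.3/2 = 6.25 m.
Total vertical stress at mid-clay: σ_v = 18.6×2.6 + 16.3×3.65 = 107.86 kPa.
Pore pressure: u = 9.81×(6.25 − 0) = 61.312 kPa.
Initial effective stress: σ'_0 = σ_v − u = 107.86 − 61.312 = 46.548 kPa.
Stress increase at mid-clay by the 2:1 spreading method:
Δσ = qBL/((B+z)(L+z)) = 175×5.8×5.8/((5.8+6.25)(5.8+6.25)) = 40.543 kPa
Final effective stress: σ'_f = σ'_0 + Δσ = 46.548 + 40.543 = 87.091 kPa.
Normally consolidated clay, so the full stress increment lies on the virgin compression line:
S_c = C_c·H/(1+e₀)·log₁₀(σ'_f/σ'_0) = 0.34×7.3/(1+1.11)×log₁₀(87.091/46.548)
    = 1.1763 × 0.27207 = 0.32 m

S_c ≈ 0.32 m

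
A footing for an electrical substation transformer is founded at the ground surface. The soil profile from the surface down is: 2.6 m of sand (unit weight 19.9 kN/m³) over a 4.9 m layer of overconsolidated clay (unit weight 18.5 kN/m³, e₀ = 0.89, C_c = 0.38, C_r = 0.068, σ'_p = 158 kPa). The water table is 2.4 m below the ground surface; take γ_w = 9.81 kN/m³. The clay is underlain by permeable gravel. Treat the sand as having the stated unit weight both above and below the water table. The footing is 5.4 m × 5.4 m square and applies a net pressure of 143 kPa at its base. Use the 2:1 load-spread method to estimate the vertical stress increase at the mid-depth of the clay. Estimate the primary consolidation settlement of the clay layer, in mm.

Mid-depth of clay below the ground surface: z = 2.6 + 4.9/2 = 5.05 m.
Total vertical stress at mid-clay: σ_v = 19.9×2.6 + 18.5×2.45 = 97.065 kPa.
Pore pressure: u = 9.81×(5.05 − 2.4) = 25.997 kPa.
Initial effective stress: σ'_0 = σ_v − u = 97.065 − 25.997 = 71.068 kPa.
Stress increase at mid-clay by the 2:1 spreading method:
Δσ = qBL/((B+z)(L+z)) = 143×5.4×5.4/((5.4+5.05)(5.4+5.05)) = 38.185 kPa
Final effective stress: σ'_f = 71.068 + 38.185 = 109.25 kPa.
σ'_f = 109.25 ≤ σ'_p = 158 kPa, so the clay remains overconsolidated and only the recompression index applies:
S_c = C_r·H/(1+e₀)·log₁₀(σ'_f/σ'_0) = 0.068×4.9/1.89×log₁₀(109.25/71.068)
    = 0.1763 × 0.18675 = 0.03292 m

S_c ≈ 32.9 mm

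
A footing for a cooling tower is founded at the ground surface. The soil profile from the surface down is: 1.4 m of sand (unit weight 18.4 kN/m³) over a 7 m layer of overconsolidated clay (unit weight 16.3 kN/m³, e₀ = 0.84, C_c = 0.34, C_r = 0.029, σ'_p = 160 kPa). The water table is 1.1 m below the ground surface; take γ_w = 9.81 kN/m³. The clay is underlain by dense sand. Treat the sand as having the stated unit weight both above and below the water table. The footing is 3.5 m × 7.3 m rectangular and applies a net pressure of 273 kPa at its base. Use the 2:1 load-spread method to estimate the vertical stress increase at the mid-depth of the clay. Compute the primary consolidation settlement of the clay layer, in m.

S_c ≈ 0.0438 m

Mid-depth of clay below the ground surface: z = 1.4 + 7/2 = 4.9 m.
Total vertical stress at mid-clay: σ_v = 18.4×1.4 + 16.3×3.5 = 82.81 kPa.
Pore pressure: u = 9.81×(4.9 − 1.1) = 37.278 kPa.
Initial effective stress: σ'_0 = σ_v − u = 82.81 − 37.278 = 45.532 kPa.
Stress increase at mid-clay by the 2:1 spreading method:
Δσ = qBL/((B+z)(L+z)) = 273×3.5×7.3/((3.5+4.9)(7.3+4.9)) = 68.064 kPa
Final effective stress: σ'_f = 45.532 + 68.064 = 113.6 kPa.
σ'_f = 113.6 ≤ σ'_p = 160 kPa, so the clay remains overconsolidated and only the recompression index applies:
S_c = C_r·H/(1+e₀)·log₁₀(σ'_f/σ'_0) = 0.029×7/1.84×log₁₀(113.6/45.532)
    = 0.11032 × 0.39706 = 0.04381 m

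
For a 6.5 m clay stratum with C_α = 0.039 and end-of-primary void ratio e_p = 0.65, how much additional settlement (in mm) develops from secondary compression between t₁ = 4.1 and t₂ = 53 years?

S_s ≈ 171 mm

Secondary compression: S_s = C_α·H/(1+e_p)·log₁₀(t₂/t₁)
S_s = 0.039×6.5/(1+0.65)×log₁₀(53/4.1)
    = 0.1536 × 1.111 = 0.1708 m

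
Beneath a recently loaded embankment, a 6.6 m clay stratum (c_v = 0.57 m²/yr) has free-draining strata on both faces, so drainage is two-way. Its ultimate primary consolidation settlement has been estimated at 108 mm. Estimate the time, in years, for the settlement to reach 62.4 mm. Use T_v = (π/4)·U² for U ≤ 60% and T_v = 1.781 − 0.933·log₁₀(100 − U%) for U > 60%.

t ≈ 5.01 years

Drainage path length: H_d = H/2 = 3.3 m (double drainage).
U = S(t)/S_ult = 62.4/108 = 0.5778.
U ≤ 60%: T_v = (π/4)·U² = (π/4)×0.57778² = 0.26219.
t = T_v·H_d²/c_v = 0.26219×3.3²/0.57 = 5.009 years.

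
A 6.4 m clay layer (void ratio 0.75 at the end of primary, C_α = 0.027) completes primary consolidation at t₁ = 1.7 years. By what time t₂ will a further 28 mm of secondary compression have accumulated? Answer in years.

t₂ ≈ 3.27 years

S_s = C_α·H/(1+e_p)·log₁₀(t₂/t₁) ⇒ log₁₀(t₂/t₁) = S_s·(1+e_p)/(C_α·H).
log₁₀(t₂/t₁) = 0.028 × (1+0.75) / (0.027×6.4) = 0.2836
t₂ = t₁ × 10^0.2836 = 1.7 × 1.921 = 3.266 years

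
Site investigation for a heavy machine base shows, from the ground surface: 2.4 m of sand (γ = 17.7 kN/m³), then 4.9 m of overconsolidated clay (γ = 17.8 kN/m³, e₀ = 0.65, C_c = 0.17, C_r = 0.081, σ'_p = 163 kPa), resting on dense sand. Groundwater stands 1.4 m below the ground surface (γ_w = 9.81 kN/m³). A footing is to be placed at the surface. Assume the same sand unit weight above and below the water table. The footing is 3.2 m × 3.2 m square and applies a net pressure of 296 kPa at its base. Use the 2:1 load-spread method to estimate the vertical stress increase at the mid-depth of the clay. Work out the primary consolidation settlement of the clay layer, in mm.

Mid-depth of clay below the ground surface: z = 2.4 + 4.9/2 = 4.85 m.
Total vertical stress at mid-clay: σ_v = 17.7×2.4 + 17.8×2.45 = 86.09 kPa.
Pore pressure: u = 9.81×(4.85 − 1.4) = 33.845 kPa.
Initial effective stress: σ'_0 = σ_v − u = 86.09 − 33.845 = 52.245 kPa.
Stress increase at mid-clay by the 2:1 spreading method:
Δσ = qBL/((B+z)(L+z)) = 296×3.2×3.2/((3.2+4.85)(3.2+4.85)) = 46.774 kPa
Final effective stress: σ'_f = 52.245 + 46.774 = 99.019 kPa.
σ'_f = 99.019 ≤ σ'_p = 163 kPa, so the clay remains overconsolidated and only the recompression index applies:
S_c = C_r·H/(1+e₀)·log₁₀(σ'_f/σ'_0) = 0.081×4.9/1.65×log₁₀(99.019/52.245)
    = 0.24055 × 0.27767 = 0.06679 m

S_c ≈ 66.8 mm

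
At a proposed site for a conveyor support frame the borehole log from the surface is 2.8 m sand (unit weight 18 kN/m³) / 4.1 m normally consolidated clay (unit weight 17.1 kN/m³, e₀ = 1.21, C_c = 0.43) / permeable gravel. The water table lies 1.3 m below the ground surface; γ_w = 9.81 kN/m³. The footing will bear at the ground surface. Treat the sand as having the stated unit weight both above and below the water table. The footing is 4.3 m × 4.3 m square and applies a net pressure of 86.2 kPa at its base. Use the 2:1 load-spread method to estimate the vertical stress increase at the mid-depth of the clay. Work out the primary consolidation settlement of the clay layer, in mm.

Mid-depth of clay below the ground surface: z = 2.8 + 4.1/2 = 4.85 m.
Total vertical stress at mid-clay: σ_v = 18×2.8 + 17.1×2.05 = 85.455 kPa.
Pore pressure: u = 9.81×(4.85 − 1.3) = 34.825 kPa.
Initial effective stress: σ'_0 = σ_v − u = 85.455 − 34.825 = 50.63 kPa.
Stress increase at mid-clay by the 2:1 spreading method:
Δσ = qBL/((B+z)(L+z)) = 86.2×4.3×4.3/((4.3+4.85)(4.3+4.85)) = 19.037 kPa
Final effective stress: σ'_f = σ'_0 + Δσ = 50.63 + 19.037 = 69.667 kPa.
Normally consolidated clay, so the full stress increment lies on the virgin compression line:
S_c = C_c·H/(1+e₀)·log₁₀(σ'_f/σ'_0) = 0.43×4.1/(1+1.21)×log₁₀(69.667/50.63)
    = 0.79774 × 0.13862 = 0.1106 m

S_c ≈ 111 mm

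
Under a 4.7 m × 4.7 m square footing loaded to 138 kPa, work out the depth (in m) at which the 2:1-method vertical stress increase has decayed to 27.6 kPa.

z ≈ 5.81 m

2:1 spreading — at depth z the loaded area has grown by z in each plan dimension:
qB²/(B+z)² = Δσ_z ⇒ z = B(√(q/Δσ_z) − 1) = 4.7×(√(138/27.6) − 1) = 5.81 m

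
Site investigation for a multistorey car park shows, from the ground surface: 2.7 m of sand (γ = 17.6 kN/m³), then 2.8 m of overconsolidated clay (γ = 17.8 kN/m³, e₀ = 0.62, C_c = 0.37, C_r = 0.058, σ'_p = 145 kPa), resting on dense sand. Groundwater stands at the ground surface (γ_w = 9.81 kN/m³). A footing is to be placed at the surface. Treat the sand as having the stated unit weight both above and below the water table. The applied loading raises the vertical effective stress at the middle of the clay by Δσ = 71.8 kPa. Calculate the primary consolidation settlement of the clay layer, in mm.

Mid-depth of clay below the ground surface: z = 2.7 + 2.8/2 = 4.1 m.
Total vertical stress at mid-clay: σ_v = 17.6×2.7 + 17.8×1.4 = 72.44 kPa.
Pore pressure: u = 9.81×(4.1 − 0) = 40.221 kPa.
Initial effective stress: σ'_0 = σ_v − u = 72.44 − 40.221 = 32.219 kPa.
Final effective stress: σ'_f = 32.219 + 71.8 = 104.02 kPa.
σ'_f = 104.02 ≤ σ'_p = 145 kPa, so the clay remains overconsolidated and only the recompression index applies:
S_c = C_r·H/(1+e₀)·log₁₀(σ'_f/σ'_0) = 0.058×2.8/1.62×log₁₀(104.02/32.219)
    = 0.10025 × 0.509 = 0.05103 m

S_c ≈ 51 mm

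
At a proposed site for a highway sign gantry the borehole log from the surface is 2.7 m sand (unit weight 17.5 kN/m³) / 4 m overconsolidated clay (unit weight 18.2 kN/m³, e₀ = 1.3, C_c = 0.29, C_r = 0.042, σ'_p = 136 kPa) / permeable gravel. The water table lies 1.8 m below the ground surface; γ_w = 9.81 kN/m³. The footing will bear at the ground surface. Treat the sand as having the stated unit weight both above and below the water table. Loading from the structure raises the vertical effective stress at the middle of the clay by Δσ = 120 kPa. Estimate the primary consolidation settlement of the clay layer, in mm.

S_c ≈ 84.1 mm

Mid-depth of clay below the ground surface: z = 2.7 + 4/2 = 4.7 m.
Total vertical stress at mid-clay: σ_v = 17.5×2.7 + 18.2×2 = 83.65 kPa.
Pore pressure: u = 9.81×(4.7 − 1.8) = 28.449 kPa.
Initial effective stress: σ'_0 = σ_v − u = 83.65 − 28.449 = 55.201 kPa.
Final effective stress: σ'_f = 55.201 + 120 = 175.2 kPa.
σ'_f = 175.2 > σ'_p = 136 kPa, so the stress path crosses the preconsolidation pressure — recompression up to σ'_p, then virgin compression beyond:
S_c = H/(1+e₀)·[C_r·log₁₀(σ'_p/σ'_0) + C_c·log₁₀(σ'_f/σ'_p)]
    = 4/2.3 × [0.042×log₁₀(136/55.201) + 0.29×log₁₀(175.2/136)]
    = 1.7391 × [0.016447 + 0.031899] = 0.08408 m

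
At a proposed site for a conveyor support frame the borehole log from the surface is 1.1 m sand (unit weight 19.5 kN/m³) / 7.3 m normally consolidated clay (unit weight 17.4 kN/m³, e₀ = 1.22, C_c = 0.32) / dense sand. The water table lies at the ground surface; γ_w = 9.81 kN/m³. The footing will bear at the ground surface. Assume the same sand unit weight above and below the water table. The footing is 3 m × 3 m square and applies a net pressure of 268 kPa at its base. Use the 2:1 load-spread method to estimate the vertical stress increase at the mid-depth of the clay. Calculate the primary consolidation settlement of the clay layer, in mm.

S_c ≈ 327 mm

Mid-depth of clay below the ground surface: z = 1.1 + 7.3/2 = 4.75 m.
Total vertical stress at mid-clay: σ_v = 19.5×1.1 + 17.4×3.65 = 84.96 kPa.
Pore pressure: u = 9.81×(4.75 − 0) = 46.598 kPa.
Initial effective stress: σ'_0 = σ_v − u = 84.96 − 46.598 = 38.362 kPa.
Stress increase at mid-clay by the 2:1 spreading method:
Δσ = qBL/((B+z)(L+z)) = 268×3×3/((3+4.75)(3+4.75)) = 40.158 kPa
Final effective stress: σ'_f = σ'_0 + Δσ = 38.362 + 40.158 = 78.52 kPa.
Normally consolidated clay, so the full stress increment lies on the virgin compression line:
S_c = C_c·H/(1+e₀)·log₁₀(σ'_f/σ'_0) = 0.32×7.3/(1+1.22)×log₁₀(78.52/38.362)
    = 1.0523 × 0.31108 = 0.3273 m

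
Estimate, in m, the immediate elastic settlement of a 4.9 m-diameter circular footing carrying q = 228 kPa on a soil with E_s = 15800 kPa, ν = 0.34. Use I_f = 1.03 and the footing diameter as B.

S_e ≈ 0.0644 m

Immediate (elastic) settlement: S_e = q·B·(1−ν²)/E_s · I_f.
S_e = 228 × 4.9 × (1 − 0.34²) / 15800 × 1.03
    = 228 × 4.9 × 0.8844 / 15800 × 1.03
    = 0.06441 m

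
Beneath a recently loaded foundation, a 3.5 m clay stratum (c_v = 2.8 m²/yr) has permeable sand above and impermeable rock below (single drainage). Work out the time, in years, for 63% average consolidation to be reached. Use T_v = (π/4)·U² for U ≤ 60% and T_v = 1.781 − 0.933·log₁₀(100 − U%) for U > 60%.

t ≈ 1.39 years

Drainage path length: H_d = H = 3.5 m (single drainage).
U > 60%: T_v = 1.781 − 0.933·log₁₀(100 − 63) = 0.31787.
t = T_v·H_d²/c_v = 0.31787×3.5²/2.8 = 1.391 years.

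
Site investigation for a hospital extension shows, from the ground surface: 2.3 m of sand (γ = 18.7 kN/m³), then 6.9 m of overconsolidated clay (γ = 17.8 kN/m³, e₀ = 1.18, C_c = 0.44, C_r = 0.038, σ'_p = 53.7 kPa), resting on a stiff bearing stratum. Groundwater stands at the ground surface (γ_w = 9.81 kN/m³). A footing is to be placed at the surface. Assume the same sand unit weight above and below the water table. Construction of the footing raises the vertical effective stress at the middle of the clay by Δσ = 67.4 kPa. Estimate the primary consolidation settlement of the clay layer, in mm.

Mid-depth of clay below the ground surface: z = 2.3 + 6.9/2 = 5.75 m.
Total vertical stress at mid-clay: σ_v = 18.7×2.3 + 17.8×3.45 = 104.42 kPa.
Pore pressure: u = 9.81×(5.75 − 0) = 56.408 kPa.
Initial effective stress: σ'_0 = σ_v − u = 104.42 − 56.408 = 48.012 kPa.
Final effective stress: σ'_f = 48.012 + 67.4 = 115.41 kPa.
σ'_f = 115.41 > σ'_p = 53.7 kPa, so the stress path crosses the preconsolidation pressure — recompression up to σ'_p, then virgin compression beyond:
S_c = H/(1+e₀)·[C_r·log₁₀(σ'_p/σ'_0) + C_c·log₁₀(σ'_f/σ'_p)]
    = 6.9/2.18 × [0.038×log₁₀(53.7/48.012) + 0.44×log₁₀(115.41/53.7)]
    = 3.1651 × [0.0018477 + 0.1462] = 0.4686 m

S_c ≈ 469 mm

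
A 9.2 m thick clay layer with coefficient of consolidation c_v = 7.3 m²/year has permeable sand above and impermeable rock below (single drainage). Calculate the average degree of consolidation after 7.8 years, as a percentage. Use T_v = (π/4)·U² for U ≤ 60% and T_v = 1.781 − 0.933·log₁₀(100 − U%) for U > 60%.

U ≈ 84.6 %

Drainage path length: H_d = H = 9.2 m (single drainage).
T_v = c_v·t/H_d² = 7.3×7.8/9.2² = 0.67273.
T_v = 0.67273 corresponds to the U > 60% branch:
U = 1 − 10^((1.781 − T_v)/0.933)/100 = 0.8459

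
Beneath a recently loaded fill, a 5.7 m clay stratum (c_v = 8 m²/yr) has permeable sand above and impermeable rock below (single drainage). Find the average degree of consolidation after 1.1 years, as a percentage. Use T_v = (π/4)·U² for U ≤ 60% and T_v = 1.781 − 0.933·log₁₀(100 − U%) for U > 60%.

U ≈ 58.7 %

Drainage path length: H_d = H = 5.7 m (single drainage).
T_v = c_v·t/H_d² = 8×1.1/5.7² = 0.27085.
T_v = 0.27085 corresponds to the U ≤ 60% branch:
U = √(4T_v/π) = 0.5872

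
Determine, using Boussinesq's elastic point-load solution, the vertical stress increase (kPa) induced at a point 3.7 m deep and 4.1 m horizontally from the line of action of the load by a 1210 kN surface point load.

Δσ_z ≈ 5.7 kPa

Boussinesq vertical stress below a point load on an elastic half-space:
Δσ_z = 3P/(2πz²) · [1 + (r/z)²]^(−5/2)
r/z = 4.1/3.7 = 1.1081; [1+(r/z)²]^(−5/2) = 0.13498.
Δσ_z = 3×1210/(2π×3.7²) × 0.13498 = 42.201 × 0.13498 = 5.696 kPa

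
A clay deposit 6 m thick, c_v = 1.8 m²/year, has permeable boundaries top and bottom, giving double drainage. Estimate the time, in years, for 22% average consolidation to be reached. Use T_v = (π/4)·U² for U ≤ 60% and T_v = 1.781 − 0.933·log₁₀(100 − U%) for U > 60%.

Drainage path length: H_d = H/2 = 3 m (double drainage).
U ≤ 60%: T_v = (π/4)·U² = (π/4)×0.22² = 0.038013.
t = T_v·H_d²/c_v = 0.038013×3²/1.8 = 0.1901 years.

t ≈ 0.19 years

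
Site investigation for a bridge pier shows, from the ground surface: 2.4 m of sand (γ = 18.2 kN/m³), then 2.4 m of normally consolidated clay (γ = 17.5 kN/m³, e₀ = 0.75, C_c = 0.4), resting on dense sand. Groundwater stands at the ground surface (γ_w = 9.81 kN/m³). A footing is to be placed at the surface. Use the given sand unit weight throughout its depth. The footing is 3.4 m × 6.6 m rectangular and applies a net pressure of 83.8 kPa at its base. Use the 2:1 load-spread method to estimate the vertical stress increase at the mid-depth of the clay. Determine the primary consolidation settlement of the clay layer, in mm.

S_c ≈ 153 mm

Mid-depth of clay below the ground surface: z = 2.4 + 2.4/2 = 3.6 m.
Total vertical stress at mid-clay: σ_v = 18.2×2.4 + 17.5×1.2 = 64.68 kPa.
Pore pressure: u = 9.81×(3.6 − 0) = 35.316 kPa.
Initial effective stress: σ'_0 = σ_v − u = 64.68 − 35.316 = 29.364 kPa.
Stress increase at mid-clay by the 2:1 spreading method:
Δσ = qBL/((B+z)(L+z)) = 83.8×3.4×6.6/((3.4+3.6)(6.6+3.6)) = 26.337 kPa
Final effective stress: σ'_f = σ'_0 + Δσ = 29.364 + 26.337 = 55.701 kPa.
Normally consolidated clay, so the full stress increment lies on the virgin compression line:
S_c = C_c·H/(1+e₀)·log₁₀(σ'_f/σ'_0) = 0.4×2.4/(1+0.75)×log₁₀(55.701/29.364)
    = 0.54857 × 0.27805 = 0.1525 m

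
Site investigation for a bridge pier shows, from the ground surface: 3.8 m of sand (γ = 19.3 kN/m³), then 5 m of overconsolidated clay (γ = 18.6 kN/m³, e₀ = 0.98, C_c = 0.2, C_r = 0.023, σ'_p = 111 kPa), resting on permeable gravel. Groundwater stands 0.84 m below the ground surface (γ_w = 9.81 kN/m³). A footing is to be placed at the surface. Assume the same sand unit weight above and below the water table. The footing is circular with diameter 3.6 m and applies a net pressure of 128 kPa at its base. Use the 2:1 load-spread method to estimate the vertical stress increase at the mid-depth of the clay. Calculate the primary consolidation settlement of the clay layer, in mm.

Mid-depth of clay below the ground surface: z = 3.8 + 5/2 = 6.3 m.
Total vertical stress at mid-clay: σ_v = 19.3×3.8 + 18.6×2.5 = 119.84 kPa.
Pore pressure: u = 9.81×(6.3 − 0.84) = 53.563 kPa.
Initial effective stress: σ'_0 = σ_v − u = 119.84 − 53.563 = 66.277 kPa.
Stress increase at mid-clay by the 2:1 spreading method:
Δσ ≈ qD²/(D+z)² = 128×3.6²/(3.6+6.3)² = 16.926 kPa
Final effective stress: σ'_f = 66.277 + 16.926 = 83.203 kPa.
σ'_f = 83.203 ≤ σ'_p = 111 kPa, so the clay remains overconsolidated and only the recompression index applies:
S_c = C_r·H/(1+e₀)·log₁₀(σ'_f/σ'_0) = 0.023×5/1.98×log₁₀(83.203/66.277)
    = 0.058082 × 0.098776 = 0.005737 m

S_c ≈ 5.74 mm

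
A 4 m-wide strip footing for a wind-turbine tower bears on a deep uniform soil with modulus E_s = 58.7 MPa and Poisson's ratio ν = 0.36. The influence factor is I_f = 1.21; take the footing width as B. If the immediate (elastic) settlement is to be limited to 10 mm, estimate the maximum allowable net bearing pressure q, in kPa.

q ≈ 139 kPa

E_s = 58.7 MPa = 58700 kPa.
S_e = q·B·(1−ν²)/E_s · I_f  ⇒  q = S_e·E_s / (B·(1−ν²)·I_f).
q = 0.01 × 58700 / (4 × 0.8704 × 1.21) = 139.3 kPa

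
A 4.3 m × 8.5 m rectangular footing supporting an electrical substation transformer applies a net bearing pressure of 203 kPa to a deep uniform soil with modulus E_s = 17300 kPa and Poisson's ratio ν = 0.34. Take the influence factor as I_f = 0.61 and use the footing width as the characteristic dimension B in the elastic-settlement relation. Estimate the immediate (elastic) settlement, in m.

Immediate (elastic) settlement: S_e = q·B·(1−ν²)/E_s · I_f.
S_e = 203 × 4.3 × (1 − 0.34²) / 17300 × 0.61
    = 203 × 4.3 × 0.8844 / 17300 × 0.61
    = 0.02722 m

S_e ≈ 0.0272 m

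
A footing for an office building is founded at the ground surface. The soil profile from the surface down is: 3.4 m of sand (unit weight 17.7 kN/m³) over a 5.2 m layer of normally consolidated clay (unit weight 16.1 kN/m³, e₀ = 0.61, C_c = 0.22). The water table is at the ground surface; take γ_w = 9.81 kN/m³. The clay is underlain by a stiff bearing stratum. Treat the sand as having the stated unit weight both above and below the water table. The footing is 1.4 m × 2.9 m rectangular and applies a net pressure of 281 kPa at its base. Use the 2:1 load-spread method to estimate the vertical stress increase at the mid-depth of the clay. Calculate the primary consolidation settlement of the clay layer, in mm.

Mid-depth of clay below the ground surface: z = 3.4 + 5.2/2 = 6 m.
Total vertical stress at mid-clay: σ_v = 17.7×3.4 + 16.1×2.6 = 102.04 kPa.
Pore pressure: u = 9.81×(6 − 0) = 58.86 kPa.
Initial effective stress: σ'_0 = σ_v − u = 102.04 − 58.86 = 43.18 kPa.
Stress increase at mid-clay by the 2:1 spreading method:
Δσ = qBL/((B+z)(L+z)) = 281×1.4×2.9/((1.4+6)(2.9+6)) = 17.323 kPa
Final effective stress: σ'_f = σ'_0 + Δσ = 43.18 + 17.323 = 60.503 kPa.
Normally consolidated clay, so the full stress increment lies on the virgin compression line:
S_c = C_c·H/(1+e₀)·log₁₀(σ'_f/σ'_0) = 0.22×5.2/(1+0.61)×log₁₀(60.503/43.18)
    = 0.71056 × 0.14649 = 0.1041 m

S_c ≈ 104 mm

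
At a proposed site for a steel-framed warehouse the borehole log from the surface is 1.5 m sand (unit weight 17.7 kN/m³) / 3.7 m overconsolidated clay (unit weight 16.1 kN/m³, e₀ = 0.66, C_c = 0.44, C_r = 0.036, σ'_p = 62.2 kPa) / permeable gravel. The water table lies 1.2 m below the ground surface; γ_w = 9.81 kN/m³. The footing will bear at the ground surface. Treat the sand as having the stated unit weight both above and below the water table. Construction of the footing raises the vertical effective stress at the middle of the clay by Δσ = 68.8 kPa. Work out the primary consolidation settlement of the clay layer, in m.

S_c ≈ 0.239 m

Mid-depth of clay below the ground surface: z = 1.5 + 3.7/2 = 3.35 m.
Total vertical stress at mid-clay: σ_v = 17.7×1.5 + 16.1×1.85 = 56.335 kPa.
Pore pressure: u = 9.81×(3.35 − 1.2) = 21.091 kPa.
Initial effective stress: σ'_0 = σ_v − u = 56.335 − 21.091 = 35.244 kPa.
Final effective stress: σ'_f = 35.244 + 68.8 = 104.04 kPa.
σ'_f = 104.04 > σ'_p = 62.2 kPa, so the stress path crosses the preconsolidation pressure — recompression up to σ'_p, then virgin compression beyond:
S_c = H/(1+e₀)·[C_r·log₁₀(σ'_p/σ'_0) + C_c·log₁₀(σ'_f/σ'_p)]
    = 3.7/1.66 × [0.036×log₁₀(62.2/35.244) + 0.44×log₁₀(104.04/62.2)]
    = 2.2289 × [0.0088814 + 0.0983] = 0.2389 m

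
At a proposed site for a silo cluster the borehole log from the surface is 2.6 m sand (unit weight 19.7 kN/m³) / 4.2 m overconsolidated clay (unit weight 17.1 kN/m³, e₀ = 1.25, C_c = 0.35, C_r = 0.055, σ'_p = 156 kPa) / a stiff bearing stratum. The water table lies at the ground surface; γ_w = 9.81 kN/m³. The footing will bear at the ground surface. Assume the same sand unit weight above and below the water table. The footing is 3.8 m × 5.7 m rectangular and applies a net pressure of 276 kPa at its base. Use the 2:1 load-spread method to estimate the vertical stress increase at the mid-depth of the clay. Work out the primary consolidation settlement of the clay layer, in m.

Mid-depth of clay below the ground surface: z = 2.6 + 4.2/2 = 4.7 m.
Total vertical stress at mid-clay: σ_v = 19.7×2.6 + 17.1×2.1 = 87.13 kPa.
Pore pressure: u = 9.81×(4.7 − 0) = 46.107 kPa.
Initial effective stress: σ'_0 = σ_v − u = 87.13 − 46.107 = 41.023 kPa.
Stress increase at mid-clay by the 2:1 spreading method:
Δσ = qBL/((B+z)(L+z)) = 276×3.8×5.7/((3.8+4.7)(5.7+4.7)) = 67.626 kPa
Final effective stress: σ'_f = 41.023 + 67.626 = 108.65 kPa.
σ'_f = 108.65 ≤ σ'_p = 156 kPa, so the clay remains overconsolidated and only the recompression index applies:
S_c = C_r·H/(1+e₀)·log₁₀(σ'_f/σ'_0) = 0.055×4.2/2.25×log₁₀(108.65/41.023)
    = 0.10267 × 0.423 = 0.04343 m

S_c ≈ 0.0434 m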